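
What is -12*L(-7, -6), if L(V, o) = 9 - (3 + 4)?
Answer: -24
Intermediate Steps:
L(V, o) = 2 (L(V, o) = 9 - 1*7 = 9 - 7 = 2)
-12*L(-7, -6) = -12*2 = -24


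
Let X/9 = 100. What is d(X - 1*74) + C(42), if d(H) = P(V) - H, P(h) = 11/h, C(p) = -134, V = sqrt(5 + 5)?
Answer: -960 + 11*sqrt(10)/10 ≈ -956.52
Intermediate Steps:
X = 900 (X = 9*100 = 900)
V = sqrt(10) ≈ 3.1623
d(H) = -H + 11*sqrt(10)/10 (d(H) = 11/(sqrt(10)) - H = 11*(sqrt(10)/10) - H = 11*sqrt(10)/10 - H = -H + 11*sqrt(10)/10)
d(X - 1*74) + C(42) = (-(900 - 1*74) + 11*sqrt(10)/10) - 134 = (-(900 - 74) + 11*sqrt(10)/10) - 134 = (-1*826 + 11*sqrt(10)/10) - 134 = (-826 + 11*sqrt(10)/10) - 134 = -960 + 11*sqrt(10)/10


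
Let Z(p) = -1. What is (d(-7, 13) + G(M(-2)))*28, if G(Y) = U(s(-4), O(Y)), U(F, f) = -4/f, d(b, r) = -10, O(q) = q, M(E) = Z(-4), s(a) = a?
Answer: -168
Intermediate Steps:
M(E) = -1
G(Y) = -4/Y
(d(-7, 13) + G(M(-2)))*28 = (-10 - 4/(-1))*28 = (-10 - 4*(-1))*28 = (-10 + 4)*28 = -6*28 = -168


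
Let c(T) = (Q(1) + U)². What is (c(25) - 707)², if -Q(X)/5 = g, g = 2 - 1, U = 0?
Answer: 465124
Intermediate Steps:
g = 1
Q(X) = -5 (Q(X) = -5*1 = -5)
c(T) = 25 (c(T) = (-5 + 0)² = (-5)² = 25)
(c(25) - 707)² = (25 - 707)² = (-682)² = 465124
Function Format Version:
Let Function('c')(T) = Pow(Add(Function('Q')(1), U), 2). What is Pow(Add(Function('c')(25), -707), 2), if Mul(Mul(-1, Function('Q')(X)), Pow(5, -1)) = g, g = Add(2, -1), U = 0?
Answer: 465124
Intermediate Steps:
g = 1
Function('Q')(X) = -5 (Function('Q')(X) = Mul(-5, 1) = -5)
Function('c')(T) = 25 (Function('c')(T) = Pow(Add(-5, 0), 2) = Pow(-5, 2) = 25)
Pow(Add(Function('c')(25), -707), 2) = Pow(Add(25, -707), 2) = Pow(-682, 2) = 465124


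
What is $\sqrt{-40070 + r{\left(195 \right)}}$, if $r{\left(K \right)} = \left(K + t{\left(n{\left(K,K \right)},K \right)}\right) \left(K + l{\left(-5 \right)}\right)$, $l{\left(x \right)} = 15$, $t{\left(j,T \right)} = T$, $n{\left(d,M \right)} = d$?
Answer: $\sqrt{41830} \approx 204.52$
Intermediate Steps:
$r{\left(K \right)} = 2 K \left(15 + K\right)$ ($r{\left(K \right)} = \left(K + K\right) \left(K + 15\right) = 2 K \left(15 + K\right)$)
$\sqrt{-40070 + r{\left(195 \right)}} = \sqrt{-40070 + 2 \cdot 195 \left(15 + 195\right)} = \sqrt{-40070 + 2 \cdot 195 \cdot 210} = \sqrt{-40070 + 81900} = \sqrt{41830}$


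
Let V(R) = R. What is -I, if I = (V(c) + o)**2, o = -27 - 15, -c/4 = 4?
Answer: -3364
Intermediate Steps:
c = -16 (c = -4*4 = -16)
o = -42
I = 3364 (I = (-16 - 42)**2 = (-58)**2 = 3364)
-I = -1*3364 = -3364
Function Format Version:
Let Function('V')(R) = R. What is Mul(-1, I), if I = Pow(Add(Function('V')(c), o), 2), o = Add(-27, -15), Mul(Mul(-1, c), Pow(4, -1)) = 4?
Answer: -3364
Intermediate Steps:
c = -16 (c = Mul(-4, 4) = -16)
o = -42
I = 3364 (I = Pow(Add(-16, -42), 2) = Pow(-58, 2) = 3364)
Mul(-1, I) = Mul(-1, 3364) = -3364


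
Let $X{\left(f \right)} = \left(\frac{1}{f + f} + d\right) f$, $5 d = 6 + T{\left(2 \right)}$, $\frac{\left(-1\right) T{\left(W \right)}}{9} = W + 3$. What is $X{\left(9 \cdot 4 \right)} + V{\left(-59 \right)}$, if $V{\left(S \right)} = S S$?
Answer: $\frac{32007}{10} \approx 3200.7$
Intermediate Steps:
$T{\left(W \right)} = -27 - 9 W$ ($T{\left(W \right)} = - 9 \left(W + 3\right) = - 9 \left(3 + W\right) = -27 - 9 W$)
$d = - \frac{39}{5}$ ($d = \frac{6 - 45}{5} = \frac{1}{5} \left(-39\right) = - \frac{39}{5} \approx -7.8$)
$V{\left(S \right)} = S^{2}$
$X{\left(f \right)} = f \left(- \frac{39}{5} + \frac{1}{2 f}\right)$ ($X{\left(f \right)} = \left(\frac{1}{f + f} - \frac{39}{5}\right) f = \left(\frac{1}{2 f} - \frac{39}{5}\right) f = \left(- \frac{39}{5} + \frac{1}{2 f}\right) f = f \left(- \frac{39}{5} + \frac{1}{2 f}\right)$)
$X{\left(9 \cdot 4 \right)} + V{\left(-59 \right)} = \left(\frac{1}{2} - \frac{39 \cdot 9 \cdot 4}{5}\right) + \left(-59\right)^{2} = \left(\frac{1}{2} - \frac{1404}{5}\right) + 3481 = - \frac{2803}{10} + 3481 = \frac{32007}{10}$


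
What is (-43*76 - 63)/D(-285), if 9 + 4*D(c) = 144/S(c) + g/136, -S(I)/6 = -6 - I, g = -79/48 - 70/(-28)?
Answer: 898783744/612483 ≈ 1467.4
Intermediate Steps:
g = 41/48 (g = -79*1/48 - 70*(-1/28) = -79/48 + 5/2 = 41/48 ≈ 0.85417)
S(I) = 36 + 6*I (S(I) = -6*(-6 - I) = 36 + 6*I)
D(c) = -58711/26112 + 36/(36 + 6*c) (D(c) = -9/4 + (144/(36 + 6*c) + (41/48)/136)/4 = -9/4 + (144/(36 + 6*c) + (41/48)*(1/136))/4 = -9/4 + (144/(36 + 6*c) + 41/6528)/4 = -9/4 + (41/6528 + 144/(36 + 6*c))/4 = -9/4 + (41/26112 + 36/(36 + 6*c)) = -58711/26112 + 36/(36 + 6*c))
(-43*76 - 63)/D(-285) = (-43*76 - 63)/(((-195594 - 58711*(-285))/(26112*(6 - 285)))) = (-3268 - 63)/(((1/26112)*(-195594 + 16732635)/(-279))) = -3331/((1/26112)*(-1/279)*16537041) = -3331/(-612483/269824) = -3331*(-269824/612483) = 898783744/612483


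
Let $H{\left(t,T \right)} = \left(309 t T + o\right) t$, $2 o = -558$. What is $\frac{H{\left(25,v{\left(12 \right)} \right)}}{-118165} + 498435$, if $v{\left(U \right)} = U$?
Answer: $\frac{11779052250}{23633} \approx 4.9842 \cdot 10^{5}$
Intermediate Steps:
$o = -279$ ($o = \frac{1}{2} \left(-558\right) = -279$)
$H{\left(t,T \right)} = t \left(-279 + 309 T t\right)$ ($H{\left(t,T \right)} = \left(309 t T - 279\right) t = \left(309 T t - 279\right) t = \left(-279 + 309 T t\right) t = t \left(-279 + 309 T t\right)$)
$\frac{H{\left(25,v{\left(12 \right)} \right)}}{-118165} + 498435 = \frac{3 \cdot 25 \left(-93 + 103 \cdot 12 \cdot 25\right)}{-118165} + 498435 = 3 \cdot 25 \left(-93 + 30900\right) \left(- \frac{1}{118165}\right) + 498435 = 3 \cdot 25 \cdot 30807 \left(- \frac{1}{118165}\right) + 498435 = 2310525 \left(- \frac{1}{118165}\right) + 498435 = - \frac{462105}{23633} + 498435 = \frac{11779052250}{23633}$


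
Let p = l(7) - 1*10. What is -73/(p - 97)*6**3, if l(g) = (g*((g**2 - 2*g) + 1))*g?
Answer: -15768/1657 ≈ -9.5160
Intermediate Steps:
l(g) = g**2*(1 + g**2 - 2*g) (l(g) = (g*(1 + g**2 - 2*g))*g = g**2*(1 + g**2 - 2*g))
p = 1754 (p = 7**2*(1 + 7**2 - 2*7) - 1*10 = 49*(1 + 49 - 14) - 10 = 49*36 - 10 = 1764 - 10 = 1754)
-73/(p - 97)*6**3 = -73/(1754 - 97)*6**3 = -73/1657*216 = -15768/1657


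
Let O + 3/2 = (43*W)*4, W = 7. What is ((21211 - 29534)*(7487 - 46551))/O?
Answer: 650259344/2405 ≈ 2.7038e+5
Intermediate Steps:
O = 2405/2 (O = -3/2 + (43*7)*4 = -3/2 + 301*4 = -3/2 + 1204 = 2405/2 ≈ 1202.5)
((21211 - 29534)*(7487 - 46551))/O = ((21211 - 29534)*(7487 - 46551))/(2405/2) = -8323*(-39064)*(2/2405) = 325129672*(2/2405) = 650259344/2405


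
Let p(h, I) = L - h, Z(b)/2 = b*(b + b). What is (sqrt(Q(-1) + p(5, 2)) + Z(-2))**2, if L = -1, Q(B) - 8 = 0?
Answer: (16 + sqrt(2))**2 ≈ 303.25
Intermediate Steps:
Q(B) = 8 (Q(B) = 8 + 0 = 8)
Z(b) = 4*b**2 (Z(b) = 2*(b*(b + b)) = 2*(b*(2*b)) = 2*(2*b**2) = 4*b**2)
p(h, I) = -1 - h
(sqrt(Q(-1) + p(5, 2)) + Z(-2))**2 = (sqrt(8 + (-1 - 1*5)) + 4*(-2)**2)**2 = (sqrt(8 + (-1 - 5)) + 4*4)**2 = (sqrt(8 - 6) + 16)**2 = (sqrt(2) + 16)**2 = (16 + sqrt(2))**2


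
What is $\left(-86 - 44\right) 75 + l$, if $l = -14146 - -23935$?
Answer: $39$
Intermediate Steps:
$l = 9789$ ($l = -14146 + 23935 = 9789$)
$\left(-86 - 44\right) 75 + l = \left(-86 - 44\right) 75 + 9789 = \left(-130\right) 75 + 9789 = -9750 + 9789 = 39$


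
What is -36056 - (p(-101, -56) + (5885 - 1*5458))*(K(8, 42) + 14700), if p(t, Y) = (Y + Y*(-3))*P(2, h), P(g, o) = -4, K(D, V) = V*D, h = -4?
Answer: 279700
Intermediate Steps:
K(D, V) = D*V
p(t, Y) = 8*Y (p(t, Y) = (Y + Y*(-3))*(-4) = (Y - 3*Y)*(-4) = -2*Y*(-4) = 8*Y)
-36056 - (p(-101, -56) + (5885 - 1*5458))*(K(8, 42) + 14700) = -36056 - (8*(-56) + (5885 - 1*5458))*(8*42 + 14700) = -36056 - (-448 + (5885 - 5458))*(336 + 14700) = -36056 - (-448 + 427)*15036 = -36056 - (-21)*15036 = -36056 - 1*(-315756) = -36056 + 315756 = 279700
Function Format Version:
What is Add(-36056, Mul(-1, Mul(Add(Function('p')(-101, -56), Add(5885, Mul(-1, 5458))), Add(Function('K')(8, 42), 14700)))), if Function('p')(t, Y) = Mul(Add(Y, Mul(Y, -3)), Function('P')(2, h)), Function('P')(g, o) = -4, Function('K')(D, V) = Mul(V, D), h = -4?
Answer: 279700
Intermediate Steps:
Function('K')(D, V) = Mul(D, V)
Function('p')(t, Y) = Mul(8, Y) (Function('p')(t, Y) = Mul(Add(Y, Mul(Y, -3)), -4) = Mul(Add(Y, Mul(-3, Y)), -4) = Mul(Mul(-2, Y), -4) = Mul(8, Y))
Add(-36056, Mul(-1, Mul(Add(Function('p')(-101, -56), Add(5885, Mul(-1, 5458))), Add(Function('K')(8, 42), 14700)))) = Add(-36056, Mul(-1, Mul(Add(Mul(8, -56), Add(5885, Mul(-1, 5458))), Add(Mul(8, 42), 14700)))) = Add(-36056, Mul(-1, Mul(Add(-448, Add(5885, -5458)), Add(336, 14700)))) = Add(-36056, Mul(-1, Mul(Add(-448, 427), 15036))) = Add(-36056, Mul(-1, Mul(-21, 15036))) = Add(-36056, Mul(-1, -315756)) = Add(-36056, 315756) = 279700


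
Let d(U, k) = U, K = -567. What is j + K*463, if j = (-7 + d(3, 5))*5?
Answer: -262541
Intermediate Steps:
j = -20 (j = (-7 + 3)*5 = -4*5 = -20)
j + K*463 = -20 - 567*463 = -20 - 262521 = -262541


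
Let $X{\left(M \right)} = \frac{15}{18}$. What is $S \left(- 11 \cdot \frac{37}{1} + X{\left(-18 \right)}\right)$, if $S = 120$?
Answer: $-48740$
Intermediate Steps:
$X{\left(M \right)} = \frac{5}{6}$ ($X{\left(M \right)} = 15 \cdot \frac{1}{18} = \frac{5}{6}$)
$S \left(- 11 \cdot \frac{37}{1} + X{\left(-18 \right)}\right) = 120 \left(- 11 \cdot \frac{37}{1} + \frac{5}{6}\right) = 120 \left(- 11 \cdot 37 \cdot 1 + \frac{5}{6}\right) = 120 \left(\left(-11\right) 37 + \frac{5}{6}\right) = 120 \left(-407 + \frac{5}{6}\right) = 120 \left(- \frac{2437}{6}\right) = -48740$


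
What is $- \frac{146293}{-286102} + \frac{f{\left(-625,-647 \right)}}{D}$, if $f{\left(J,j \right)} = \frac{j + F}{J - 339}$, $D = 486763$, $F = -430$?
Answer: $\frac{34323383493365}{67125184292132} \approx 0.51133$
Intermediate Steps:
$f{\left(J,j \right)} = \frac{-430 + j}{-339 + J}$ ($f{\left(J,j \right)} = \frac{j - 430}{J - 339} = \frac{-430 + j}{-339 + J}$)
$- \frac{146293}{-286102} + \frac{f{\left(-625,-647 \right)}}{D} = - \frac{146293}{-286102} + \frac{\frac{1}{-339 - 625} \left(-430 - 647\right)}{486763} = \left(-146293\right) \left(- \frac{1}{286102}\right) + \frac{1}{-964} \left(-1077\right) \frac{1}{486763} = \frac{146293}{286102} + \left(- \frac{1}{964}\right) \left(-1077\right) \frac{1}{486763} = \frac{146293}{286102} + \frac{1077}{964} \cdot \frac{1}{486763} = \frac{146293}{286102} + \frac{1077}{469239532} = \frac{34323383493365}{67125184292132}$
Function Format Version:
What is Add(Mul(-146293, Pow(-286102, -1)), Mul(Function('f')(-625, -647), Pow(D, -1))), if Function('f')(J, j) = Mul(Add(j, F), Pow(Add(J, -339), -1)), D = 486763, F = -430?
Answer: Rational(34323383493365, 67125184292132) ≈ 0.51133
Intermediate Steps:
Function('f')(J, j) = Mul(Pow(Add(-339, J), -1), Add(-430, j)) (Function('f')(J, j) = Mul(Add(j, -430), Pow(Add(J, -339), -1)) = Mul(Add(-430, j), Pow(Add(-339, J), -1)) = Mul(Pow(Add(-339, J), -1), Add(-430, j)))
Add(Mul(-146293, Pow(-286102, -1)), Mul(Function('f')(-625, -647), Pow(D, -1))) = Add(Mul(-146293, Pow(-286102, -1)), Mul(Mul(Pow(Add(-339, -625), -1), Add(-430, -647)), Pow(486763, -1))) = Add(Mul(-146293, Rational(-1, 286102)), Mul(Mul(Pow(-964, -1), -1077), Rational(1, 486763))) = Add(Rational(146293, 286102), Mul(Mul(Rational(-1, 964), -1077), Rational(1, 486763))) = Add(Rational(146293, 286102), Mul(Rational(1077, 964), Rational(1, 486763))) = Add(Rational(146293, 286102), Rational(1077, 469239532)) = Rational(34323383493365, 67125184292132)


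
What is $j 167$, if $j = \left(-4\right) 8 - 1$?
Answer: $-5511$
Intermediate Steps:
$j = -33$ ($j = -32 - 1 = -33$)
$j 167 = \left(-33\right) 167 = -5511$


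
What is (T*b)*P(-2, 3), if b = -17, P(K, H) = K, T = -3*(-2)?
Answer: 204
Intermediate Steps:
T = 6
(T*b)*P(-2, 3) = (6*(-17))*(-2) = -102*(-2) = 204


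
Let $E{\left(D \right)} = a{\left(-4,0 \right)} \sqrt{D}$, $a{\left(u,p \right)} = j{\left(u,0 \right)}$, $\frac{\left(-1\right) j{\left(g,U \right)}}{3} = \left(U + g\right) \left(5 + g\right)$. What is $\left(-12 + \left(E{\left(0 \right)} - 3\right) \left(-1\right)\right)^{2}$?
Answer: $81$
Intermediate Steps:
$j{\left(g,U \right)} = - 3 \left(5 + g\right) \left(U + g\right)$ ($j{\left(g,U \right)} = - 3 \left(U + g\right) \left(5 + g\right) = - 3 \left(5 + g\right) \left(U + g\right)$)
$a{\left(u,p \right)} = - 15 u - 3 u^{2}$ ($a{\left(u,p \right)} = \left(-15\right) 0 - 15 u - 3 u^{2} - 0 u = 0 - 15 u - 3 u^{2} + 0 = - 15 u - 3 u^{2}$)
$E{\left(D \right)} = 12 \sqrt{D}$ ($E{\left(D \right)} = 3 \left(-4\right) \left(-5 - -4\right) \sqrt{D} = 3 \left(-4\right) \left(-5 + 4\right) \sqrt{D} = 3 \left(-4\right) \left(-1\right) \sqrt{D} = 12 \sqrt{D}$)
$\left(-12 + \left(E{\left(0 \right)} - 3\right) \left(-1\right)\right)^{2} = \left(-12 + \left(12 \sqrt{0} - 3\right) \left(-1\right)\right)^{2} = \left(-12 + \left(12 \cdot 0 - 3\right) \left(-1\right)\right)^{2} = \left(-12 + \left(0 - 3\right) \left(-1\right)\right)^{2} = \left(-12 - -3\right)^{2} = \left(-12 + 3\right)^{2} = \left(-9\right)^{2} = 81$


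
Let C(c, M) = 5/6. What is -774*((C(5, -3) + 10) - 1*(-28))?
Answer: -30057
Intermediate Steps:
C(c, M) = ⅚ (C(c, M) = 5*(⅙) = ⅚)
-774*((C(5, -3) + 10) - 1*(-28)) = -774*((⅚ + 10) - 1*(-28)) = -774*(65/6 + 28) = -774*233/6 = -30057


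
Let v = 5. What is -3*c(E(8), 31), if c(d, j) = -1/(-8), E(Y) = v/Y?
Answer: -3/8 ≈ -0.37500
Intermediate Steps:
E(Y) = 5/Y
c(d, j) = ⅛ (c(d, j) = -1*(-⅛) = ⅛)
-3*c(E(8), 31) = -3*⅛ = -3/8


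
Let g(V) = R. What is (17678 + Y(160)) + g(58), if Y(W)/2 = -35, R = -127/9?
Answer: 158345/9 ≈ 17594.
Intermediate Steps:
R = -127/9 (R = -127*1/9 = -127/9 ≈ -14.111)
g(V) = -127/9
Y(W) = -70 (Y(W) = 2*(-35) = -70)
(17678 + Y(160)) + g(58) = (17678 - 70) - 127/9 = 17608 - 127/9 = 158345/9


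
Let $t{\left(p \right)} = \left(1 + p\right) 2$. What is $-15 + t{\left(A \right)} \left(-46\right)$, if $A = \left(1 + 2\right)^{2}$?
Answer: $-935$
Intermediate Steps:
$A = 9$ ($A = 3^{2} = 9$)
$t{\left(p \right)} = 2 + 2 p$
$-15 + t{\left(A \right)} \left(-46\right) = -15 + \left(2 + 2 \cdot 9\right) \left(-46\right) = -15 + \left(2 + 18\right) \left(-46\right) = -15 + 20 \left(-46\right) = -15 - 920 = -935$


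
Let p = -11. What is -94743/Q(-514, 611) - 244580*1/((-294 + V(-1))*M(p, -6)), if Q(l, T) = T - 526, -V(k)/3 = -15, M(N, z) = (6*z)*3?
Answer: -642154514/571455 ≈ -1123.7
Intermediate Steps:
M(N, z) = 18*z
V(k) = 45 (V(k) = -3*(-15) = 45)
Q(l, T) = -526 + T
-94743/Q(-514, 611) - 244580*1/((-294 + V(-1))*M(p, -6)) = -94743/(-526 + 611) - 244580*(-1/(108*(-294 + 45))) = -94743/85 - 244580/((-108*(-249))) = -94743*1/85 - 244580/26892 = -94743/85 - 244580*1/26892 = -94743/85 - 61145/6723 = -642154514/571455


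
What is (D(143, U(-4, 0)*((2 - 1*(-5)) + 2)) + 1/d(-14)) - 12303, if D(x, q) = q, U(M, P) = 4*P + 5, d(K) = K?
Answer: -171613/14 ≈ -12258.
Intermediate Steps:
U(M, P) = 5 + 4*P
(D(143, U(-4, 0)*((2 - 1*(-5)) + 2)) + 1/d(-14)) - 12303 = ((5 + 4*0)*((2 - 1*(-5)) + 2) + 1/(-14)) - 12303 = ((5 + 0)*((2 + 5) + 2) - 1/14) - 12303 = (5*(7 + 2) - 1/14) - 12303 = (5*9 - 1/14) - 12303 = (45 - 1/14) - 12303 = 629/14 - 12303 = -171613/14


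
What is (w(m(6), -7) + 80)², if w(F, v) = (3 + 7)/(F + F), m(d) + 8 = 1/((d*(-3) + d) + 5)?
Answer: 20475625/3249 ≈ 6302.1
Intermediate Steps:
m(d) = -8 + 1/(5 - 2*d) (m(d) = -8 + 1/((d*(-3) + d) + 5) = -8 + 1/((-3*d + d) + 5) = -8 + 1/(-2*d + 5) = -8 + 1/(5 - 2*d))
w(F, v) = 5/F (w(F, v) = 10/((2*F)) = 10*(1/(2*F)) = 5/F)
(w(m(6), -7) + 80)² = (5/(((39 - 16*6)/(-5 + 2*6))) + 80)² = (5/(((39 - 96)/(-5 + 12))) + 80)² = (5/((-57/7)) + 80)² = (5/(((⅐)*(-57))) + 80)² = (5/(-57/7) + 80)² = (5*(-7/57) + 80)² = (-35/57 + 80)² = (4525/57)² = 20475625/3249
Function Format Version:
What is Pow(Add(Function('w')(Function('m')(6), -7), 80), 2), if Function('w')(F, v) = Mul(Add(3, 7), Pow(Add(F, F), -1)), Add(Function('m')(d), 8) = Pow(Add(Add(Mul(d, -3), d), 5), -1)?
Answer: Rational(20475625, 3249) ≈ 6302.1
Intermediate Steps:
Function('m')(d) = Add(-8, Pow(Add(5, Mul(-2, d)), -1)) (Function('m')(d) = Add(-8, Pow(Add(Add(Mul(d, -3), d), 5), -1)) = Add(-8, Pow(Add(Add(Mul(-3, d), d), 5), -1)) = Add(-8, Pow(Add(Mul(-2, d), 5), -1)) = Add(-8, Pow(Add(5, Mul(-2, d)), -1)))
Function('w')(F, v) = Mul(5, Pow(F, -1)) (Function('w')(F, v) = Mul(10, Pow(Mul(2, F), -1)) = Mul(10, Mul(Rational(1, 2), Pow(F, -1))) = Mul(5, Pow(F, -1)))
Pow(Add(Function('w')(Function('m')(6), -7), 80), 2) = Pow(Add(Mul(5, Pow(Mul(Pow(Add(-5, Mul(2, 6)), -1), Add(39, Mul(-16, 6))), -1)), 80), 2) = Pow(Add(Mul(5, Pow(Mul(Pow(Add(-5, 12), -1), Add(39, -96)), -1)), 80), 2) = Pow(Add(Mul(5, Pow(Mul(Pow(7, -1), -57), -1)), 80), 2) = Pow(Add(Mul(5, Pow(Mul(Rational(1, 7), -57), -1)), 80), 2) = Pow(Add(Mul(5, Pow(Rational(-57, 7), -1)), 80), 2) = Pow(Add(Mul(5, Rational(-7, 57)), 80), 2) = Pow(Add(Rational(-35, 57), 80), 2) = Pow(Rational(4525, 57), 2) = Rational(20475625, 3249)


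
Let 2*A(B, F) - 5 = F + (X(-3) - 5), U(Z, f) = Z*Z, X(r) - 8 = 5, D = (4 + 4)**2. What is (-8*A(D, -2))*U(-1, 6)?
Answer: -44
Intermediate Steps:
D = 64 (D = 8**2 = 64)
X(r) = 13 (X(r) = 8 + 5 = 13)
U(Z, f) = Z**2
A(B, F) = 13/2 + F/2 (A(B, F) = 5/2 + (F + (13 - 5))/2 = 5/2 + (F + 8)/2 = 5/2 + (8 + F)/2 = 5/2 + (4 + F/2) = 13/2 + F/2)
(-8*A(D, -2))*U(-1, 6) = -8*(13/2 + (1/2)*(-2))*(-1)**2 = -8*(13/2 - 1)*1 = -8*11/2*1 = -44*1 = -44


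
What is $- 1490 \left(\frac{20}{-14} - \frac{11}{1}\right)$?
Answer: $\frac{129630}{7} \approx 18519.0$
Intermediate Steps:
$- 1490 \left(\frac{20}{-14} - \frac{11}{1}\right) = - 1490 \left(20 \left(- \frac{1}{14}\right) - 11\right) = - 1490 \left(- \frac{10}{7} - 11\right) = \left(-1490\right) \left(- \frac{87}{7}\right) = \frac{129630}{7}$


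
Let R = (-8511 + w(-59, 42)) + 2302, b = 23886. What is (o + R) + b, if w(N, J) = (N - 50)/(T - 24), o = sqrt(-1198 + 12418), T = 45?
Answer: 371108/21 + 2*sqrt(2805) ≈ 17778.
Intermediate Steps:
o = 2*sqrt(2805) (o = sqrt(11220) = 2*sqrt(2805) ≈ 105.92)
w(N, J) = -50/21 + N/21 (w(N, J) = (N - 50)/(45 - 24) = (-50 + N)/21 = (-50 + N)*(1/21) = -50/21 + N/21)
R = -130498/21 (R = (-8511 + (-50/21 + (1/21)*(-59))) + 2302 = (-8511 + (-50/21 - 59/21)) + 2302 = (-8511 - 109/21) + 2302 = -178840/21 + 2302 = -130498/21 ≈ -6214.2)
(o + R) + b = (2*sqrt(2805) - 130498/21) + 23886 = (-130498/21 + 2*sqrt(2805)) + 23886 = 371108/21 + 2*sqrt(2805)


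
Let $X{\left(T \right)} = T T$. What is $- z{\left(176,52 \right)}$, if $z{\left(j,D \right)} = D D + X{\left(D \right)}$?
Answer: $-5408$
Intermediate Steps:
$X{\left(T \right)} = T^{2}$
$z{\left(j,D \right)} = 2 D^{2}$ ($z{\left(j,D \right)} = D D + D^{2} = D^{2} + D^{2} = 2 D^{2}$)
$- z{\left(176,52 \right)} = - 2 \cdot 52^{2} = - 2 \cdot 2704 = \left(-1\right) 5408 = -5408$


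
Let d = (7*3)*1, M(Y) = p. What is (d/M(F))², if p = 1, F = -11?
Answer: 441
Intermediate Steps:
M(Y) = 1
d = 21 (d = 21*1 = 21)
(d/M(F))² = (21/1)² = (21*1)² = 21² = 441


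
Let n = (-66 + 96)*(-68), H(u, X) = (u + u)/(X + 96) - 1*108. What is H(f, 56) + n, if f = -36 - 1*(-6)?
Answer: -81639/38 ≈ -2148.4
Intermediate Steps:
f = -30 (f = -36 + 6 = -30)
H(u, X) = -108 + 2*u/(96 + X) (H(u, X) = (2*u)/(96 + X) - 108 = 2*u/(96 + X) - 108 = -108 + 2*u/(96 + X))
n = -2040 (n = 30*(-68) = -2040)
H(f, 56) + n = 2*(-5184 - 30 - 54*56)/(96 + 56) - 2040 = 2*(-5184 - 30 - 3024)/152 - 2040 = 2*(1/152)*(-8238) - 2040 = -4119/38 - 2040 = -81639/38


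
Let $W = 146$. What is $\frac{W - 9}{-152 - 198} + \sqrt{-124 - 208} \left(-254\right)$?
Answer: $- \frac{137}{350} - 508 i \sqrt{83} \approx -0.39143 - 4628.1 i$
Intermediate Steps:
$\frac{W - 9}{-152 - 198} + \sqrt{-124 - 208} \left(-254\right) = \frac{146 - 9}{-152 - 198} + \sqrt{-124 - 208} \left(-254\right) = \frac{137}{-350} + \sqrt{-332} \left(-254\right) = 137 \left(- \frac{1}{350}\right) + 2 i \sqrt{83} \left(-254\right) = - \frac{137}{350} - 508 i \sqrt{83}$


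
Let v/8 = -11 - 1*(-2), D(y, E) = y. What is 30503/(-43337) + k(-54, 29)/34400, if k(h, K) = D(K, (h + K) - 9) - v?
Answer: -1044926163/1490792800 ≈ -0.70092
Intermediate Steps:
v = -72 (v = 8*(-11 - 1*(-2)) = 8*(-11 + 2) = 8*(-9) = -72)
k(h, K) = 72 + K (k(h, K) = K - 1*(-72) = K + 72 = 72 + K)
30503/(-43337) + k(-54, 29)/34400 = 30503/(-43337) + (72 + 29)/34400 = 30503*(-1/43337) + 101*(1/34400) = -30503/43337 + 101/34400 = -1044926163/1490792800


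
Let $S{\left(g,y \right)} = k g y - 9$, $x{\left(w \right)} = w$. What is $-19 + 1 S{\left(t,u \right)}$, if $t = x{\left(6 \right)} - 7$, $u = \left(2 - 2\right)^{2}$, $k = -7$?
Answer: $-28$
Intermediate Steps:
$u = 0$ ($u = 0^{2} = 0$)
$t = -1$ ($t = 6 - 7 = -1$)
$S{\left(g,y \right)} = -9 - 7 g y$ ($S{\left(g,y \right)} = - 7 g y - 9 = -9 - 7 g y$)
$-19 + 1 S{\left(t,u \right)} = -19 + 1 \left(-9 - \left(-7\right) 0\right) = -19 + 1 \left(-9 + 0\right) = -19 + 1 \left(-9\right) = -19 - 9 = -28$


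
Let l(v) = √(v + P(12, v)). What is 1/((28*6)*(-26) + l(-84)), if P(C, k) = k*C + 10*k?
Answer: -52/227159 - I*√483/9540678 ≈ -0.00022891 - 2.3035e-6*I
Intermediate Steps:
P(C, k) = 10*k + C*k (P(C, k) = C*k + 10*k = 10*k + C*k)
l(v) = √23*√v (l(v) = √(v + v*(10 + 12)) = √(v + v*22) = √(v + 22*v) = √(23*v) = √23*√v)
1/((28*6)*(-26) + l(-84)) = 1/((28*6)*(-26) + √23*√(-84)) = 1/(168*(-26) + √23*(2*I*√21)) = 1/(-4368 + 2*I*√483)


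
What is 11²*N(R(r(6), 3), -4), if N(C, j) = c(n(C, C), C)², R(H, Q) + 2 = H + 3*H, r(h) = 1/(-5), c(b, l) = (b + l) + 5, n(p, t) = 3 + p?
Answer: 17424/25 ≈ 696.96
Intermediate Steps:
c(b, l) = 5 + b + l
r(h) = -⅕
R(H, Q) = -2 + 4*H (R(H, Q) = -2 + (H + 3*H) = -2 + 4*H)
N(C, j) = (8 + 2*C)² (N(C, j) = (5 + (3 + C) + C)² = (8 + 2*C)²)
11²*N(R(r(6), 3), -4) = 11²*(4*(4 + (-2 + 4*(-⅕)))²) = 121*(4*(4 + (-2 - ⅘))²) = 121*(4*(4 - 14/5)²) = 121*(4*(6/5)²) = 121*(4*(36/25)) = 121*(144/25) = 17424/25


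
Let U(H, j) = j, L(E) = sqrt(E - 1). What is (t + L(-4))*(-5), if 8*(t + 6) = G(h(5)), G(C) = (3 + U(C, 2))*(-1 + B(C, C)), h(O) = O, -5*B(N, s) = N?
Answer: 145/4 - 5*I*sqrt(5) ≈ 36.25 - 11.18*I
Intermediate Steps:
L(E) = sqrt(-1 + E)
B(N, s) = -N/5
G(C) = -5 - C (G(C) = (3 + 2)*(-1 - C/5) = 5*(-1 - C/5) = -5 - C)
t = -29/4 (t = -6 + (-5 - 1*5)/8 = -6 + (-5 - 5)/8 = -6 + (1/8)*(-10) = -6 - 5/4 = -29/4 ≈ -7.2500)
(t + L(-4))*(-5) = (-29/4 + sqrt(-1 - 4))*(-5) = (-29/4 + sqrt(-5))*(-5) = (-29/4 + I*sqrt(5))*(-5) = 145/4 - 5*I*sqrt(5)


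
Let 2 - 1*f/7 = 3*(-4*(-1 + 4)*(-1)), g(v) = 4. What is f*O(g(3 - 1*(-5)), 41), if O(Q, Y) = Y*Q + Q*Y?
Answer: -78064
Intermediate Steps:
O(Q, Y) = 2*Q*Y (O(Q, Y) = Q*Y + Q*Y = 2*Q*Y)
f = -238 (f = 14 - 21*-4*(-1 + 4)*(-1) = 14 - 21*-4*3*(-1) = 14 - 21*(-12*(-1)) = 14 - 21*12 = 14 - 7*36 = 14 - 252 = -238)
f*O(g(3 - 1*(-5)), 41) = -476*4*41 = -238*328 = -78064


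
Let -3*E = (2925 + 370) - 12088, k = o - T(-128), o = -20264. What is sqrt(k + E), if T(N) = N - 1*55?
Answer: 35*I*sqrt(14) ≈ 130.96*I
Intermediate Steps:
T(N) = -55 + N (T(N) = N - 55 = -55 + N)
k = -20081 (k = -20264 - (-55 - 128) = -20264 - 1*(-183) = -20264 + 183 = -20081)
E = 2931 (E = -((2925 + 370) - 12088)/3 = -(3295 - 12088)/3 = -1/3*(-8793) = 2931)
sqrt(k + E) = sqrt(-20081 + 2931) = sqrt(-17150) = 35*I*sqrt(14)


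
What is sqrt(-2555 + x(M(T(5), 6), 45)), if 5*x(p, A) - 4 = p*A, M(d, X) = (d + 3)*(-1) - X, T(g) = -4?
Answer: 114*I*sqrt(5)/5 ≈ 50.982*I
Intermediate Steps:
M(d, X) = -3 - X - d (M(d, X) = (3 + d)*(-1) - X = (-3 - d) - X = -3 - X - d)
x(p, A) = 4/5 + A*p/5 (x(p, A) = 4/5 + (p*A)/5 = 4/5 + (A*p)/5 = 4/5 + A*p/5)
sqrt(-2555 + x(M(T(5), 6), 45)) = sqrt(-2555 + (4/5 + (1/5)*45*(-3 - 1*6 - 1*(-4)))) = sqrt(-2555 + (4/5 + (1/5)*45*(-3 - 6 + 4))) = sqrt(-2555 + (4/5 + (1/5)*45*(-5))) = sqrt(-2555 + (4/5 - 45)) = sqrt(-2555 - 221/5) = sqrt(-12996/5) = 114*I*sqrt(5)/5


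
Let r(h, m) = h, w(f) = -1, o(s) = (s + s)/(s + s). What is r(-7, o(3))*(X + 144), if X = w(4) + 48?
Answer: -1337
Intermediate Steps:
o(s) = 1 (o(s) = (2*s)/((2*s)) = (2*s)*(1/(2*s)) = 1)
X = 47 (X = -1 + 48 = 47)
r(-7, o(3))*(X + 144) = -7*(47 + 144) = -7*191 = -1337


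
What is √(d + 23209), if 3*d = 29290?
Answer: √296751/3 ≈ 181.58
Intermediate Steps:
d = 29290/3 (d = (⅓)*29290 = 29290/3 ≈ 9763.3)
√(d + 23209) = √(29290/3 + 23209) = √(98917/3) = √296751/3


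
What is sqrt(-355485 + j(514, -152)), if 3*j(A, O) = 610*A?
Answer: I*sqrt(2258745)/3 ≈ 500.97*I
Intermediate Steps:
j(A, O) = 610*A/3 (j(A, O) = (610*A)/3 = 610*A/3)
sqrt(-355485 + j(514, -152)) = sqrt(-355485 + (610/3)*514) = sqrt(-355485 + 313540/3) = sqrt(-752915/3) = I*sqrt(2258745)/3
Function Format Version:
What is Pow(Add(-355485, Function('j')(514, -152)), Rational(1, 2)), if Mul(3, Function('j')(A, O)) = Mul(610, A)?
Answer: Mul(Rational(1, 3), I, Pow(2258745, Rational(1, 2))) ≈ Mul(500.97, I)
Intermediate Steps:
Function('j')(A, O) = Mul(Rational(610, 3), A) (Function('j')(A, O) = Mul(Rational(1, 3), Mul(610, A)) = Mul(Rational(610, 3), A))
Pow(Add(-355485, Function('j')(514, -152)), Rational(1, 2)) = Pow(Add(-355485, Mul(Rational(610, 3), 514)), Rational(1, 2)) = Pow(Add(-355485, Rational(313540, 3)), Rational(1, 2)) = Pow(Rational(-752915, 3), Rational(1, 2)) = Mul(Rational(1, 3), I, Pow(2258745, Rational(1, 2)))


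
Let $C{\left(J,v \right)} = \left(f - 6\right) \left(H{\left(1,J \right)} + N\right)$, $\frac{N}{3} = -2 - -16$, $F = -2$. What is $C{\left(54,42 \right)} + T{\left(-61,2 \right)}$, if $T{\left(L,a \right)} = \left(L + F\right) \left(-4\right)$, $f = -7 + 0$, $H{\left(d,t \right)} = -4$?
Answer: $-242$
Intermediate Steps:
$f = -7$
$T{\left(L,a \right)} = 8 - 4 L$ ($T{\left(L,a \right)} = \left(L - 2\right) \left(-4\right) = \left(-2 + L\right) \left(-4\right) = 8 - 4 L$)
$N = 42$ ($N = 3 \left(-2 - -16\right) = 3 \left(-2 + 16\right) = 3 \cdot 14 = 42$)
$C{\left(J,v \right)} = -494$ ($C{\left(J,v \right)} = \left(-7 - 6\right) \left(-4 + 42\right) = \left(-13\right) 38 = -494$)
$C{\left(54,42 \right)} + T{\left(-61,2 \right)} = -494 + \left(8 - -244\right) = -494 + \left(8 + 244\right) = -494 + 252 = -242$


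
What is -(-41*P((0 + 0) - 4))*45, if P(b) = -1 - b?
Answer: 5535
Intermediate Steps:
-(-41*P((0 + 0) - 4))*45 = -(-41*(-1 - ((0 + 0) - 4)))*45 = -(-41*(-1 - (0 - 4)))*45 = -(-41*(-1 - 1*(-4)))*45 = -(-41*(-1 + 4))*45 = -(-41*3)*45 = -(-123)*45 = -1*(-5535) = 5535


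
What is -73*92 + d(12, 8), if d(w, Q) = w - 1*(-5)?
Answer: -6699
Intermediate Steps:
d(w, Q) = 5 + w (d(w, Q) = w + 5 = 5 + w)
-73*92 + d(12, 8) = -73*92 + (5 + 12) = -6716 + 17 = -6699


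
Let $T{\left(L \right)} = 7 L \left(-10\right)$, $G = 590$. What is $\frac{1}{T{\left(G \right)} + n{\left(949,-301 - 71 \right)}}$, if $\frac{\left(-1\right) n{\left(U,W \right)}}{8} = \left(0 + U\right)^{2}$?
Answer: $- \frac{1}{7246108} \approx -1.3801 \cdot 10^{-7}$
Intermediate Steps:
$n{\left(U,W \right)} = - 8 U^{2}$ ($n{\left(U,W \right)} = - 8 \left(0 + U\right)^{2} = - 8 U^{2}$)
$T{\left(L \right)} = - 70 L$
$\frac{1}{T{\left(G \right)} + n{\left(949,-301 - 71 \right)}} = \frac{1}{\left(-70\right) 590 - 8 \cdot 949^{2}} = \frac{1}{-41300 - 7204808} = \frac{1}{-7246108} = - \frac{1}{7246108}$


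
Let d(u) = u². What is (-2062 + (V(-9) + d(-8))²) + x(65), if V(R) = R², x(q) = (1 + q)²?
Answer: 23319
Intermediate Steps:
(-2062 + (V(-9) + d(-8))²) + x(65) = (-2062 + ((-9)² + (-8)²)²) + (1 + 65)² = (-2062 + (81 + 64)²) + 66² = (-2062 + 145²) + 4356 = (-2062 + 21025) + 4356 = 18963 + 4356 = 23319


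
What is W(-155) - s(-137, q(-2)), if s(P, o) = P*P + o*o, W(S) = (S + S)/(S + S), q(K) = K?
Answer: -18772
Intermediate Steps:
W(S) = 1 (W(S) = (2*S)/((2*S)) = (2*S)*(1/(2*S)) = 1)
s(P, o) = P² + o²
W(-155) - s(-137, q(-2)) = 1 - ((-137)² + (-2)²) = 1 - (18769 + 4) = 1 - 1*18773 = 1 - 18773 = -18772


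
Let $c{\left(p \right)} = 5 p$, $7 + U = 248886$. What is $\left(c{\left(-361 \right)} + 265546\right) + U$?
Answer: $512620$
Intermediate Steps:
$U = 248879$ ($U = -7 + 248886 = 248879$)
$\left(c{\left(-361 \right)} + 265546\right) + U = \left(5 \left(-361\right) + 265546\right) + 248879 = \left(-1805 + 265546\right) + 248879 = 263741 + 248879 = 512620$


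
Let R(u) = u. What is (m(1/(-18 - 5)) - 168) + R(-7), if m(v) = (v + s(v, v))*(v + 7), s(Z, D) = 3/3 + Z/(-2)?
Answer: -88975/529 ≈ -168.19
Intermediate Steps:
s(Z, D) = 1 - Z/2 (s(Z, D) = 3*(⅓) + Z*(-½) = 1 - Z/2)
m(v) = (1 + v/2)*(7 + v) (m(v) = (v + (1 - v/2))*(v + 7) = (1 + v/2)*(7 + v))
(m(1/(-18 - 5)) - 168) + R(-7) = ((7 + (1/(-18 - 5))²/2 + 9/(2*(-18 - 5))) - 168) - 7 = ((7 + (1/(-23))²/2 + (9/2)/(-23)) - 168) - 7 = ((7 + (-1/23)²/2 + (9/2)*(-1/23)) - 168) - 7 = ((7 + (½)*(1/529) - 9/46) - 168) - 7 = ((7 + 1/1058 - 9/46) - 168) - 7 = (3600/529 - 168) - 7 = -85272/529 - 7 = -88975/529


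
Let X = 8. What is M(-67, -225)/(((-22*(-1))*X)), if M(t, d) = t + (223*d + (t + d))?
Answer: -2297/8 ≈ -287.13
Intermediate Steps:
M(t, d) = 2*t + 224*d (M(t, d) = t + (223*d + (d + t)) = t + (t + 224*d) = 2*t + 224*d)
M(-67, -225)/(((-22*(-1))*X)) = (2*(-67) + 224*(-225))/((-22*(-1)*8)) = (-134 - 50400)/((22*8)) = -50534/176 = -50534*1/176 = -2297/8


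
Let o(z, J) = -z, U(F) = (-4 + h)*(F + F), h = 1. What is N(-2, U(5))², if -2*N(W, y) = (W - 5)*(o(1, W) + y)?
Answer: 47089/4 ≈ 11772.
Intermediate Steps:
U(F) = -6*F (U(F) = (-4 + 1)*(F + F) = -6*F)
N(W, y) = -(-1 + y)*(-5 + W)/2 (N(W, y) = -(W - 5)*(-1*1 + y)/2 = -(-5 + W)*(-1 + y)/2 = -(-1 + y)*(-5 + W)/2)
N(-2, U(5))² = (-5/2 + (½)*(-2) + 5*(-6*5)/2 - ½*(-2)*(-6*5))² = (-5/2 - 1 + (5/2)*(-30) - ½*(-2)*(-30))² = (-5/2 - 1 - 75 - 30)² = (-217/2)² = 47089/4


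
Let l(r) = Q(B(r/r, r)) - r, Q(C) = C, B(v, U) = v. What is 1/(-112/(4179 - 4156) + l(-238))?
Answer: 23/5385 ≈ 0.0042711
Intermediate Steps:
l(r) = 1 - r (l(r) = r/r - r = 1 - r)
1/(-112/(4179 - 4156) + l(-238)) = 1/(-112/(4179 - 4156) + (1 - 1*(-238))) = 1/(-112/23 + (1 + 238)) = 1/(-112*1/23 + 239) = 1/(-112/23 + 239) = 1/(5385/23) = 23/5385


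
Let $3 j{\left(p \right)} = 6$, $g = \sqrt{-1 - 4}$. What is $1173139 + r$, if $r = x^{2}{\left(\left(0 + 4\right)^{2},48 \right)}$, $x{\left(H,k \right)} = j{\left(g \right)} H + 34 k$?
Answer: $3942035$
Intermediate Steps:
$g = i \sqrt{5}$ ($g = \sqrt{-5} = i \sqrt{5} \approx 2.2361 i$)
$j{\left(p \right)} = 2$ ($j{\left(p \right)} = \frac{1}{3} \cdot 6 = 2$)
$x{\left(H,k \right)} = 2 H + 34 k$
$r = 2768896$ ($r = \left(2 \left(0 + 4\right)^{2} + 34 \cdot 48\right)^{2} = \left(2 \cdot 4^{2} + 1632\right)^{2} = \left(2 \cdot 16 + 1632\right)^{2} = \left(32 + 1632\right)^{2} = 1664^{2} = 2768896$)
$1173139 + r = 1173139 + 2768896 = 3942035$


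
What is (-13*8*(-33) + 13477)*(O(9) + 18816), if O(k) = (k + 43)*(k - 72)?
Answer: 262765860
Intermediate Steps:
O(k) = (-72 + k)*(43 + k) (O(k) = (43 + k)*(-72 + k) = (-72 + k)*(43 + k))
(-13*8*(-33) + 13477)*(O(9) + 18816) = (-13*8*(-33) + 13477)*((-3096 + 9**2 - 29*9) + 18816) = (-104*(-33) + 13477)*((-3096 + 81 - 261) + 18816) = (3432 + 13477)*(-3276 + 18816) = 16909*15540 = 262765860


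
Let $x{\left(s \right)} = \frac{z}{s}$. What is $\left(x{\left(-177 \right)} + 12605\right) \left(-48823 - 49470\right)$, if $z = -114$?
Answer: $- \frac{73103747769}{59} \approx -1.239 \cdot 10^{9}$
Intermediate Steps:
$x{\left(s \right)} = - \frac{114}{s}$
$\left(x{\left(-177 \right)} + 12605\right) \left(-48823 - 49470\right) = \left(- \frac{114}{-177} + 12605\right) \left(-48823 - 49470\right) = \left(\left(-114\right) \left(- \frac{1}{177}\right) + 12605\right) \left(-98293\right) = \left(\frac{38}{59} + 12605\right) \left(-98293\right) = \frac{743733}{59} \left(-98293\right) = - \frac{73103747769}{59}$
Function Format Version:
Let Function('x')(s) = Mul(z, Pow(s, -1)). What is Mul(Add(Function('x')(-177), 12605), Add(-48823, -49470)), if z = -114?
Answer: Rational(-73103747769, 59) ≈ -1.2390e+9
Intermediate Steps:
Function('x')(s) = Mul(-114, Pow(s, -1))
Mul(Add(Function('x')(-177), 12605), Add(-48823, -49470)) = Mul(Add(Mul(-114, Pow(-177, -1)), 12605), Add(-48823, -49470)) = Mul(Add(Mul(-114, Rational(-1, 177)), 12605), -98293) = Mul(Add(Rational(38, 59), 12605), -98293) = Mul(Rational(743733, 59), -98293) = Rational(-73103747769, 59)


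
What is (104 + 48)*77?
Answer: 11704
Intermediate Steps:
(104 + 48)*77 = 152*77 = 11704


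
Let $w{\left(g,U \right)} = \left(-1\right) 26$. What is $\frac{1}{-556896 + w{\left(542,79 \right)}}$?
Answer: $- \frac{1}{556922} \approx -1.7956 \cdot 10^{-6}$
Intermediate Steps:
$w{\left(g,U \right)} = -26$
$\frac{1}{-556896 + w{\left(542,79 \right)}} = \frac{1}{-556896 - 26} = \frac{1}{-556922} = - \frac{1}{556922}$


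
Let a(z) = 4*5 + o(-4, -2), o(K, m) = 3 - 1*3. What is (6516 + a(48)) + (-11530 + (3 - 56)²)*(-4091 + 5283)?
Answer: -10388896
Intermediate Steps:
o(K, m) = 0 (o(K, m) = 3 - 3 = 0)
a(z) = 20 (a(z) = 4*5 + 0 = 20 + 0 = 20)
(6516 + a(48)) + (-11530 + (3 - 56)²)*(-4091 + 5283) = (6516 + 20) + (-11530 + (3 - 56)²)*(-4091 + 5283) = 6536 + (-11530 + (-53)²)*1192 = 6536 + (-11530 + 2809)*1192 = 6536 - 8721*1192 = 6536 - 10395432 = -10388896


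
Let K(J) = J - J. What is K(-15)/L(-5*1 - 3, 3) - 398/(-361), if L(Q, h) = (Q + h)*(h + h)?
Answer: 398/361 ≈ 1.1025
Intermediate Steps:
L(Q, h) = 2*h*(Q + h) (L(Q, h) = (Q + h)*(2*h) = 2*h*(Q + h))
K(J) = 0
K(-15)/L(-5*1 - 3, 3) - 398/(-361) = 0/((2*3*((-5*1 - 3) + 3))) - 398/(-361) = 0/((2*3*((-5 - 3) + 3))) - 398*(-1/361) = 0/((2*3*(-8 + 3))) + 398/361 = 0/((2*3*(-5))) + 398/361 = 0/(-30) + 398/361 = 0*(-1/30) + 398/361 = 0 + 398/361 = 398/361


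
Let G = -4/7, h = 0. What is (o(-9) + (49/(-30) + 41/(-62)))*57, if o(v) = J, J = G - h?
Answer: -177251/1085 ≈ -163.36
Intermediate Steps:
G = -4/7 (G = -4*1/7 = -4/7 ≈ -0.57143)
J = -4/7 (J = -4/7 - 1*0 = -4/7 + 0 = -4/7 ≈ -0.57143)
o(v) = -4/7
(o(-9) + (49/(-30) + 41/(-62)))*57 = (-4/7 + (49/(-30) + 41/(-62)))*57 = (-4/7 + (49*(-1/30) + 41*(-1/62)))*57 = (-4/7 + (-49/30 - 41/62))*57 = (-4/7 - 1067/465)*57 = -9329/3255*57 = -177251/1085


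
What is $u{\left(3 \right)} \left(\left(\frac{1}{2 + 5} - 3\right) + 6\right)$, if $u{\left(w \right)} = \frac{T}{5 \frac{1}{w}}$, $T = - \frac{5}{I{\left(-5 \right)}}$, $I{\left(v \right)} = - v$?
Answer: $- \frac{66}{35} \approx -1.8857$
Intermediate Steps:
$T = -1$ ($T = - \frac{5}{\left(-1\right) \left(-5\right)} = - \frac{5}{5} = \left(-5\right) \frac{1}{5} = -1$)
$u{\left(w \right)} = - \frac{w}{5}$ ($u{\left(w \right)} = - \frac{1}{5 \frac{1}{w}} = - \frac{w}{5}$)
$u{\left(3 \right)} \left(\left(\frac{1}{2 + 5} - 3\right) + 6\right) = \left(- \frac{1}{5}\right) 3 \left(\left(\frac{1}{2 + 5} - 3\right) + 6\right) = - \frac{3 \left(\left(\frac{1}{7} - 3\right) + 6\right)}{5} = - \frac{3 \left(- \frac{20}{7} + 6\right)}{5} = \left(- \frac{3}{5}\right) \frac{22}{7} = - \frac{66}{35}$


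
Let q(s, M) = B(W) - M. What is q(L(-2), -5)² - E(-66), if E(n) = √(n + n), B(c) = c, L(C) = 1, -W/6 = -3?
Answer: 529 - 2*I*√33 ≈ 529.0 - 11.489*I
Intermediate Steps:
W = 18 (W = -6*(-3) = 18)
q(s, M) = 18 - M
E(n) = √2*√n (E(n) = √(2*n) = √2*√n)
q(L(-2), -5)² - E(-66) = (18 - 1*(-5))² - √2*√(-66) = (18 + 5)² - √2*I*√66 = 23² - 2*I*√33 = 529 - 2*I*√33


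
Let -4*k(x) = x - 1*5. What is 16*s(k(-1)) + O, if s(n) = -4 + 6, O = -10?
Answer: 22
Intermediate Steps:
k(x) = 5/4 - x/4 (k(x) = -(x - 1*5)/4 = -(x - 5)/4 = -(-5 + x)/4 = 5/4 - x/4)
s(n) = 2
16*s(k(-1)) + O = 16*2 - 10 = 32 - 10 = 22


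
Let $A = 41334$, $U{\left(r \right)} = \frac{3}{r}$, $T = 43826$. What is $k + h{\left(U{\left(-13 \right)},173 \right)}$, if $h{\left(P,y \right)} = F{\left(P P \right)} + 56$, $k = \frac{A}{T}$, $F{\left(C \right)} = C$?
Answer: $\frac{211074572}{3703297} \approx 56.996$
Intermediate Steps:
$k = \frac{20667}{21913}$ ($k = \frac{41334}{43826} = 41334 \cdot \frac{1}{43826} = \frac{20667}{21913} \approx 0.94314$)
$h{\left(P,y \right)} = 56 + P^{2}$ ($h{\left(P,y \right)} = P P + 56 = P^{2} + 56 = 56 + P^{2}$)
$k + h{\left(U{\left(-13 \right)},173 \right)} = \frac{20667}{21913} + \left(56 + \left(\frac{3}{-13}\right)^{2}\right) = \frac{20667}{21913} + \left(56 + \left(3 \left(- \frac{1}{13}\right)\right)^{2}\right) = \frac{20667}{21913} + \left(56 + \left(- \frac{3}{13}\right)^{2}\right) = \frac{20667}{21913} + \left(56 + \frac{9}{169}\right) = \frac{20667}{21913} + \frac{9473}{169} = \frac{211074572}{3703297}$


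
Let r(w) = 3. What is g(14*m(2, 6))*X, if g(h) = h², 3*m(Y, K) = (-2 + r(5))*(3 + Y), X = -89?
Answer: -436100/9 ≈ -48456.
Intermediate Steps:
m(Y, K) = 1 + Y/3 (m(Y, K) = ((-2 + 3)*(3 + Y))/3 = (1*(3 + Y))/3 = (3 + Y)/3 = 1 + Y/3)
g(14*m(2, 6))*X = (14*(1 + (⅓)*2))²*(-89) = (14*(1 + ⅔))²*(-89) = (14*(5/3))²*(-89) = (70/3)²*(-89) = (4900/9)*(-89) = -436100/9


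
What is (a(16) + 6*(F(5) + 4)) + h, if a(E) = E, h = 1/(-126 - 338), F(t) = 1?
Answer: 21343/464 ≈ 45.998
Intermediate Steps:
h = -1/464 (h = 1/(-464) = -1/464 ≈ -0.0021552)
(a(16) + 6*(F(5) + 4)) + h = (16 + 6*(1 + 4)) - 1/464 = (16 + 6*5) - 1/464 = (16 + 30) - 1/464 = 46 - 1/464 = 21343/464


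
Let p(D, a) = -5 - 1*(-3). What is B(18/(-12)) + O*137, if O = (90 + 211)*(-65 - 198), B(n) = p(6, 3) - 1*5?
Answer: -10845338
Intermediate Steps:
p(D, a) = -2 (p(D, a) = -5 + 3 = -2)
B(n) = -7 (B(n) = -2 - 1*5 = -2 - 5 = -7)
O = -79163 (O = 301*(-263) = -79163)
B(18/(-12)) + O*137 = -7 - 79163*137 = -7 - 10845331 = -10845338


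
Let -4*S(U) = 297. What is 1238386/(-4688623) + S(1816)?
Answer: -1397474575/18754492 ≈ -74.514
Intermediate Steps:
S(U) = -297/4 (S(U) = -¼*297 = -297/4)
1238386/(-4688623) + S(1816) = 1238386/(-4688623) - 297/4 = 1238386*(-1/4688623) - 297/4 = -1238386/4688623 - 297/4 = -1397474575/18754492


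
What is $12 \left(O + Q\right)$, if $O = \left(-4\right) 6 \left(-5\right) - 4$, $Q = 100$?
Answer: $2592$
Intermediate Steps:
$O = 116$ ($O = \left(-24\right) \left(-5\right) - 4 = 120 - 4 = 116$)
$12 \left(O + Q\right) = 12 \left(116 + 100\right) = 12 \cdot 216 = 2592$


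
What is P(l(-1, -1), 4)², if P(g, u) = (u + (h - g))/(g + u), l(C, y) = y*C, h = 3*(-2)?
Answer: 9/25 ≈ 0.36000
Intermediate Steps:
h = -6
l(C, y) = C*y
P(g, u) = (-6 + u - g)/(g + u) (P(g, u) = (u + (-6 - g))/(g + u) = (-6 + u - g)/(g + u))
P(l(-1, -1), 4)² = ((-6 + 4 - (-1)*(-1))/(-1*(-1) + 4))² = ((-6 + 4 - 1*1)/(1 + 4))² = ((-6 + 4 - 1)/5)² = ((⅕)*(-3))² = (-⅗)² = 9/25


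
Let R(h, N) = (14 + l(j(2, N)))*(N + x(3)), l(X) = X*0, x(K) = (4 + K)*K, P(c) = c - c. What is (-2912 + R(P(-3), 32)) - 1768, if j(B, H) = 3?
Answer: -3938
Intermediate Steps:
P(c) = 0
x(K) = K*(4 + K)
l(X) = 0
R(h, N) = 294 + 14*N (R(h, N) = (14 + 0)*(N + 3*(4 + 3)) = 14*(N + 3*7) = 14*(N + 21) = 14*(21 + N) = 294 + 14*N)
(-2912 + R(P(-3), 32)) - 1768 = (-2912 + (294 + 14*32)) - 1768 = (-2912 + (294 + 448)) - 1768 = (-2912 + 742) - 1768 = -2170 - 1768 = -3938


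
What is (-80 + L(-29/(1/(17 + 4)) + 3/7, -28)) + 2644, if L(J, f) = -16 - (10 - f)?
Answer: 2510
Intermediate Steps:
L(J, f) = -26 + f (L(J, f) = -16 + (-10 + f) = -26 + f)
(-80 + L(-29/(1/(17 + 4)) + 3/7, -28)) + 2644 = (-80 + (-26 - 28)) + 2644 = (-80 - 54) + 2644 = -134 + 2644 = 2510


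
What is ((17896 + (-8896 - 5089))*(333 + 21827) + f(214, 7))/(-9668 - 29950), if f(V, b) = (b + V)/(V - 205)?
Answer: -780010061/356562 ≈ -2187.6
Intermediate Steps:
f(V, b) = (V + b)/(-205 + V)
((17896 + (-8896 - 5089))*(333 + 21827) + f(214, 7))/(-9668 - 29950) = ((17896 + (-8896 - 5089))*(333 + 21827) + (214 + 7)/(-205 + 214))/(-9668 - 29950) = ((17896 - 13985)*22160 + 221/9)/(-39618) = (3911*22160 + (⅑)*221)*(-1/39618) = (86667760 + 221/9)*(-1/39618) = (780010061/9)*(-1/39618) = -780010061/356562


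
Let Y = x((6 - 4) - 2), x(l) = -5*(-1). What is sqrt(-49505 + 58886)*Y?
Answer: 5*sqrt(9381) ≈ 484.28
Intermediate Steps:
x(l) = 5
Y = 5
sqrt(-49505 + 58886)*Y = sqrt(-49505 + 58886)*5 = sqrt(9381)*5 = 5*sqrt(9381)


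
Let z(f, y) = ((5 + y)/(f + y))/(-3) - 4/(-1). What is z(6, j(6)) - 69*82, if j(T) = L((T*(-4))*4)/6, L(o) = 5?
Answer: -695477/123 ≈ -5654.3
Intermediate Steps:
j(T) = ⅚ (j(T) = 5/6 = 5*(⅙) = ⅚)
z(f, y) = 4 - (5 + y)/(3*(f + y)) (z(f, y) = ((5 + y)/(f + y))*(-⅓) - 4*(-1) = -(5 + y)/(3*(f + y)) + 4 = 4 - (5 + y)/(3*(f + y)))
z(6, j(6)) - 69*82 = (-5 + 11*(⅚) + 12*6)/(3*(6 + ⅚)) - 69*82 = (-5 + 55/6 + 72)/(3*(41/6)) - 5658 = (⅓)*(6/41)*(457/6) - 5658 = 457/123 - 5658 = -695477/123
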